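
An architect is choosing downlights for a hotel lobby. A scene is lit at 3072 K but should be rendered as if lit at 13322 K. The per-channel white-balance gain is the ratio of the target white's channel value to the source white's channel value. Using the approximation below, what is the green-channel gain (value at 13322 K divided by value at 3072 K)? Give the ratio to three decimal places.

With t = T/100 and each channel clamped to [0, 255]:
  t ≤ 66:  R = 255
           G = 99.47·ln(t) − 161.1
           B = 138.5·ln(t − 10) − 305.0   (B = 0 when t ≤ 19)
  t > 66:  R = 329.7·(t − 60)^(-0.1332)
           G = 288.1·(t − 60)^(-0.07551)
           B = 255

1.160

At 3072 K (t = 30.72):
  G = 99.47·ln 30.72 − 161.1 = 99.47·3.4249 − 161.1 = 179.576.
At 13322 K (t = 133.22):
  G = 288.1·(133.22 − 60)^(-0.07551) = 288.1·73.22^(-0.07551) = 288.1·0.72311 = 208.327.
Gain = 208.327 / 179.576 = 1.1601 → 1.160.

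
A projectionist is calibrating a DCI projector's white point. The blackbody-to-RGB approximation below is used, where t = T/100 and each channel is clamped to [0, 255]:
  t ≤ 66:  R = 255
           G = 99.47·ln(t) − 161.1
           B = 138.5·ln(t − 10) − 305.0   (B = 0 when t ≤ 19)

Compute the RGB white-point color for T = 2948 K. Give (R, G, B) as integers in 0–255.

(255, 175, 106)

t = 2948/100 = 29.48; the t ≤ 66 branch applies.
R = 255 by definition for t ≤ 66.
G = 99.47·ln 29.48 − 161.1 = 99.47·3.3837 − 161.1 = 175.478.
B = 138.5·ln(29.48 − 10) − 305.0 = 138.5·ln 19.48 − 305.0 = 138.5·2.9694 − 305.0 = 106.260.
Rounded: (255, 175, 106).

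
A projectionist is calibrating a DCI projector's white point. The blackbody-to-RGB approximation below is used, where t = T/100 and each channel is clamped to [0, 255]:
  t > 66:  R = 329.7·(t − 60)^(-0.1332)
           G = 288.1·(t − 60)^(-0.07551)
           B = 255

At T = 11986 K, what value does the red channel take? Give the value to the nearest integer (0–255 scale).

t = 11986/100 = 119.86; the t > 66 branch applies.
R = 329.7·(119.86 − 60)^(-0.1332) = 329.7·59.86^(-0.1332) = 329.7·0.57981 = 191.163.
Rounded: 191.

191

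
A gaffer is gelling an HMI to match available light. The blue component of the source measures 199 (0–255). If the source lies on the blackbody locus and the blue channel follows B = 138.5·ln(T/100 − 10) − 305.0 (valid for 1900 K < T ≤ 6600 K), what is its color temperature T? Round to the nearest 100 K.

4800 K

ln(t − 10) = (199 + 305.0) / 138.5 = 3.6390.
t − 10 = e^3.6390 = 38.053, so t = 48.053.
T = 100·t = 4805 K → 4800 K to the nearest 100 K.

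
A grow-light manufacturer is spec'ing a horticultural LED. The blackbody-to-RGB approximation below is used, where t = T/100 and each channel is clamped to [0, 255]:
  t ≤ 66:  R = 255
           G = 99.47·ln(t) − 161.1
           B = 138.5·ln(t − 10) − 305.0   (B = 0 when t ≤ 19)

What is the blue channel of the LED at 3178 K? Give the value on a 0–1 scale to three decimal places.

0.477

t = 3178/100 = 31.78; the t ≤ 66 branch applies.
B = 138.5·ln(31.78 − 10) − 305.0 = 138.5·ln 21.78 − 305.0 = 138.5·3.0810 − 305.0 = 121.717.
On a 0–1 scale: 121.717/255 = 0.4773 → 0.477.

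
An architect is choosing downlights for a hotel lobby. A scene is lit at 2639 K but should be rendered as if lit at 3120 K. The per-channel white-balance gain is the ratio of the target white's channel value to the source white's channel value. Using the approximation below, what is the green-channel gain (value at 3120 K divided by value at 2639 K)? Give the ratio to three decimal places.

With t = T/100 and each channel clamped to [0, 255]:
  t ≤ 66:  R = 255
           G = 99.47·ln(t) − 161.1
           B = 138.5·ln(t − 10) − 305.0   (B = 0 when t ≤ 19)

At 2639 K (t = 26.39):
  G = 99.47·ln 26.39 − 161.1 = 99.47·3.2730 − 161.1 = 164.464.
At 3120 K (t = 31.2):
  G = 99.47·ln 31.2 − 161.1 = 99.47·3.4404 − 161.1 = 181.118.
Gain = 181.118 / 164.464 = 1.1013 → 1.101.

1.101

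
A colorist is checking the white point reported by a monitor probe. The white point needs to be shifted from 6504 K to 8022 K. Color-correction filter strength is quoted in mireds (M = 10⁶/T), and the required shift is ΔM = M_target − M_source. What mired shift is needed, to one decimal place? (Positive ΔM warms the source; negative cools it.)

-29.1 mireds

M_source = 10⁶/6504 = 153.752; M_target = 10⁶/8022 = 124.657.
ΔM = 124.657 − 153.752 = -29.094 → -29.1 mireds, a cooling shift.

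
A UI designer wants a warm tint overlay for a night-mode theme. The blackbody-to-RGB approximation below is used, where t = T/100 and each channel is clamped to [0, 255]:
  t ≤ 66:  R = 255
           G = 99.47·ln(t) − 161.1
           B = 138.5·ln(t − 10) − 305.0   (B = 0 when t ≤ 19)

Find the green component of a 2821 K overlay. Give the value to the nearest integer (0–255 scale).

171

t = 2821/100 = 28.21; the t ≤ 66 branch applies.
G = 99.47·ln 28.21 − 161.1 = 99.47·3.3397 − 161.1 = 171.098.
Rounded: 171.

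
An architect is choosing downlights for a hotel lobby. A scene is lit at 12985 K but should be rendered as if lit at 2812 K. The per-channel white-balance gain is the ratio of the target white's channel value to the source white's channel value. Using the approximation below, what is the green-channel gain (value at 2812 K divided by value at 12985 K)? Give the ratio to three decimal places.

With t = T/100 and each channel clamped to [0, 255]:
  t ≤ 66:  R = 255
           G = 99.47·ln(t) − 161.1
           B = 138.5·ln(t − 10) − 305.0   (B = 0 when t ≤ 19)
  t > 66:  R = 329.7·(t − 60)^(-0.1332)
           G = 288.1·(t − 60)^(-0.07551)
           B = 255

At 12985 K (t = 129.85):
  G = 288.1·(129.85 − 60)^(-0.07551) = 288.1·69.85^(-0.07551) = 288.1·0.72568 = 209.069.
At 2812 K (t = 28.12):
  G = 99.47·ln 28.12 − 161.1 = 99.47·3.3365 − 161.1 = 170.780.
Gain = 170.780 / 209.069 = 0.8169 → 0.817.

0.817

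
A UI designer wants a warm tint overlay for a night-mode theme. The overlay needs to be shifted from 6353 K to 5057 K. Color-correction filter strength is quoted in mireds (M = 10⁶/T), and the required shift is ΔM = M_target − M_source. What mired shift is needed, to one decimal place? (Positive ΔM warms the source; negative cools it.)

+40.3 mireds

M_source = 10⁶/6353 = 157.406; M_target = 10⁶/5057 = 197.746.
ΔM = 197.746 − 157.406 = 40.340 → +40.3 mireds, a warming shift.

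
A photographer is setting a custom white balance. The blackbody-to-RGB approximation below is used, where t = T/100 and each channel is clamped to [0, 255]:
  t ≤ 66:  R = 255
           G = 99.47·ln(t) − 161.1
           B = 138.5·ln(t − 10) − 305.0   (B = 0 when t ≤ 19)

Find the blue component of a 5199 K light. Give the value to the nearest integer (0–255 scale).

213

t = 5199/100 = 51.99; the t ≤ 66 branch applies.
B = 138.5·ln(51.99 − 10) − 305.0 = 138.5·ln 41.99 − 305.0 = 138.5·3.7374 − 305.0 = 212.634.
Rounded: 213.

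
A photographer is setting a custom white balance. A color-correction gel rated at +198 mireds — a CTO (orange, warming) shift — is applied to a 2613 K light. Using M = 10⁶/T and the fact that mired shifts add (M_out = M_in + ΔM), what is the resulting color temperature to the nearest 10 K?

1720 K

M_in = 10⁶/2613 = 382.70 mireds.
M_out = 382.70 + (+198) = 580.70 mireds.
T_out = 10⁶/580.70 = 1722.1 K → 1720 K.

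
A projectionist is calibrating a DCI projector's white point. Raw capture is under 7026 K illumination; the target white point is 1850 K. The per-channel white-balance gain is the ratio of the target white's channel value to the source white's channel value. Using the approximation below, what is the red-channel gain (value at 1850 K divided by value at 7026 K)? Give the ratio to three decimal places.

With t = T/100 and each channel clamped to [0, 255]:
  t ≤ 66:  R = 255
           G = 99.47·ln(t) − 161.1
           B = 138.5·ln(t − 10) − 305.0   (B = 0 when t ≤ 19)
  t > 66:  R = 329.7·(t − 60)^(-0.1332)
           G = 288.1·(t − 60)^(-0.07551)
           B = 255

1.055

At 7026 K (t = 70.26):
  R = 329.7·(70.26 − 60)^(-0.1332) = 329.7·10.26^(-0.1332) = 329.7·0.73336 = 241.788.
At 1850 K (t = 18.5):
  R = 255 by definition for t ≤ 66.
Gain = 255.000 / 241.788 = 1.0546 → 1.055.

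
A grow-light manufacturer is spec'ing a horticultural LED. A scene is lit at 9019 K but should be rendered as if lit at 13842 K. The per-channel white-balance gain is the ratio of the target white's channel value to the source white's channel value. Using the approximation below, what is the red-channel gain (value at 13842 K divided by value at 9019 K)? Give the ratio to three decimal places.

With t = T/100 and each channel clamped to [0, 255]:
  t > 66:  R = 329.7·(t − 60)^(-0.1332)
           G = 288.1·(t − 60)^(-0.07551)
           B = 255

0.881

At 9019 K (t = 90.19):
  R = 329.7·(90.19 − 60)^(-0.1332) = 329.7·30.19^(-0.1332) = 329.7·0.63516 = 209.412.
At 13842 K (t = 138.42):
  R = 329.7·(138.42 − 60)^(-0.1332) = 329.7·78.42^(-0.1332) = 329.7·0.55932 = 184.409.
Gain = 184.409 / 209.412 = 0.8806 → 0.881.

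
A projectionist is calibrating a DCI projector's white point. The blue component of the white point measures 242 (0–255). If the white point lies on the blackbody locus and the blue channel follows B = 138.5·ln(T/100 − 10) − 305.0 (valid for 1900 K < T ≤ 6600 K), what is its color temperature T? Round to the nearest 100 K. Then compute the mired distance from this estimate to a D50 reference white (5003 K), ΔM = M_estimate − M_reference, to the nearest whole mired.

ln(t − 10) = (242 + 305.0) / 138.5 = 3.9495.
t − 10 = e^3.9495 = 51.907, so t = 61.907.
T = 100·t = 6191 K → 6200 K to the nearest 100 K.
M_estimate = 10⁶/6200 = 161.29; M_reference = 10⁶/5003 = 199.88.
ΔM = 161.29 − 199.88 = -38.59 → -39 mireds.

-39 mireds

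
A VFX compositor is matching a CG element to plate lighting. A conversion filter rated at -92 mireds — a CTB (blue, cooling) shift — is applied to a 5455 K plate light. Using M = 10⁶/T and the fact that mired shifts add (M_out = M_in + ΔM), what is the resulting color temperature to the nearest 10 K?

M_in = 10⁶/5455 = 183.32 mireds.
M_out = 183.32 + (-92) = 91.32 mireds.
T_out = 10⁶/91.32 = 10950.7 K → 10950 K.

10950 K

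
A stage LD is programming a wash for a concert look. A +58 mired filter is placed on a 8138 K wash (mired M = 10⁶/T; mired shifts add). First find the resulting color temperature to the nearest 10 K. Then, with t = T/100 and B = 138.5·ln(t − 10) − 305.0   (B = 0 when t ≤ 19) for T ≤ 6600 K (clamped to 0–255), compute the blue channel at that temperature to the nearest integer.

223

M_in = 10⁶/8138 = 122.88; M_out = 122.88 + (+58) = 180.88.
T_out = 10⁶/180.88 = 5528.5 K → 5530 K; t = 55.3.
B = 138.5·ln(55.3 − 10) − 305.0 = 138.5·ln 45.3 − 305.0 = 138.5·3.8133 − 305.0 = 223.143.
Rounded: 223.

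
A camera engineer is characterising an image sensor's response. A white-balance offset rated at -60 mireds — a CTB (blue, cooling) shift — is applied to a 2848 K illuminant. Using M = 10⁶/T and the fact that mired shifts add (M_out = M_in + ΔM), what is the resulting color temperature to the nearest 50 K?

3450 K

M_in = 10⁶/2848 = 351.12 mireds.
M_out = 351.12 + (-60) = 291.12 mireds.
T_out = 10⁶/291.12 = 3435.0 K → 3450 K.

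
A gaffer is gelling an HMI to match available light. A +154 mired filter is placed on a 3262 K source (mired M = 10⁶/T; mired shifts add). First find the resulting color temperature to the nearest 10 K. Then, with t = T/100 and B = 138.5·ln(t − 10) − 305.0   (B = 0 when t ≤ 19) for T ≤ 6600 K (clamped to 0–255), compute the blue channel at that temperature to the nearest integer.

36

M_in = 10⁶/3262 = 306.56; M_out = 306.56 + (+154) = 460.56.
T_out = 10⁶/460.56 = 2171.3 K → 2170 K; t = 21.7.
B = 138.5·ln(21.7 − 10) − 305.0 = 138.5·ln 11.7 − 305.0 = 138.5·2.4596 − 305.0 = 35.653.
Rounded: 36.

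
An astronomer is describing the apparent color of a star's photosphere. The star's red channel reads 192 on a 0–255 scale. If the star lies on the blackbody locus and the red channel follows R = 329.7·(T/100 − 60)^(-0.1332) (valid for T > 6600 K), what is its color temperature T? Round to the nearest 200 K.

(t − 60)^(-0.1332) = 192/329.7 = 0.58235.
t − 60 = 0.58235^(1/-0.1332) = 0.58235^(-7.508) = 57.929, so t = 117.929.
T = 100·t = 11793 K → 11800 K to the nearest 200 K.

11800 K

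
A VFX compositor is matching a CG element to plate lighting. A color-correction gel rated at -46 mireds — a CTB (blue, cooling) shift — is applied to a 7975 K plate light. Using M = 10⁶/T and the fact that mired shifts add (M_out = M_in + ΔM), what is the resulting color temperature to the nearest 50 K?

12600 K

M_in = 10⁶/7975 = 125.39 mireds.
M_out = 125.39 + (-46) = 79.39 mireds.
T_out = 10⁶/79.39 = 12595.8 K → 12600 K.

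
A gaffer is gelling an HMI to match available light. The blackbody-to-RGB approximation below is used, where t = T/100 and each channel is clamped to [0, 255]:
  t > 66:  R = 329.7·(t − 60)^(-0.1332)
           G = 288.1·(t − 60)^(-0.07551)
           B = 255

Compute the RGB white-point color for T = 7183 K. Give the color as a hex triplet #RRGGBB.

t = 7183/100 = 71.83; the t > 66 branch applies.
R = 329.7·(71.83 − 60)^(-0.1332) = 329.7·11.83^(-0.1332) = 329.7·0.71958 = 237.245.
G = 288.1·(71.83 − 60)^(-0.07551) = 288.1·11.83^(-0.07551) = 288.1·0.82981 = 239.068.
B = 255 by definition for t > 66.
Rounded: (237, 239, 255).
In hex: #EDEFFF.

#EDEFFF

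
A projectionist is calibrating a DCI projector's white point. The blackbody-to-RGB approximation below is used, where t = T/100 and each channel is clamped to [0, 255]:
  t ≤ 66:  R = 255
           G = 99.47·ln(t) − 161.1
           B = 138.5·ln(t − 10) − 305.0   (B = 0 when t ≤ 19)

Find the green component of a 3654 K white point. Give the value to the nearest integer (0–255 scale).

t = 3654/100 = 36.54; the t ≤ 66 branch applies.
G = 99.47·ln 36.54 − 161.1 = 99.47·3.5984 − 161.1 = 196.834.
Rounded: 197.

197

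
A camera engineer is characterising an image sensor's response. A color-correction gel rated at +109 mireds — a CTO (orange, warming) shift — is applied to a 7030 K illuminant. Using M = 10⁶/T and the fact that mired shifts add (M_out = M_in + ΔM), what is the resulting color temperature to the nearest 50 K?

4000 K

M_in = 10⁶/7030 = 142.25 mireds.
M_out = 142.25 + (+109) = 251.25 mireds.
T_out = 10⁶/251.25 = 3980.1 K → 4000 K.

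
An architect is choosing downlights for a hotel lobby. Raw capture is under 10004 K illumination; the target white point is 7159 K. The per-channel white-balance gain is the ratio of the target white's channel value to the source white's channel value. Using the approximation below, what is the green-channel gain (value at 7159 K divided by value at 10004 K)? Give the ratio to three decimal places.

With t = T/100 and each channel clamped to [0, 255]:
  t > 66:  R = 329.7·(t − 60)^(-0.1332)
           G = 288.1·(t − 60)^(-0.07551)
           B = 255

1.098

At 10004 K (t = 100.04):
  G = 288.1·(100.04 − 60)^(-0.07551) = 288.1·40.04^(-0.07551) = 288.1·0.75683 = 218.041.
At 7159 K (t = 71.59):
  G = 288.1·(71.59 − 60)^(-0.07551) = 288.1·11.59^(-0.07551) = 288.1·0.83110 = 239.439.
Gain = 239.439 / 218.041 = 1.0981 → 1.098.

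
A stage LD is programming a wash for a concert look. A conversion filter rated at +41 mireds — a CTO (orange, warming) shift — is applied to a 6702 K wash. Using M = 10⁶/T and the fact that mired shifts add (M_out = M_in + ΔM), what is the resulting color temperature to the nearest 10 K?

5260 K

M_in = 10⁶/6702 = 149.21 mireds.
M_out = 149.21 + (+41) = 190.21 mireds.
T_out = 10⁶/190.21 = 5257.4 K → 5260 K.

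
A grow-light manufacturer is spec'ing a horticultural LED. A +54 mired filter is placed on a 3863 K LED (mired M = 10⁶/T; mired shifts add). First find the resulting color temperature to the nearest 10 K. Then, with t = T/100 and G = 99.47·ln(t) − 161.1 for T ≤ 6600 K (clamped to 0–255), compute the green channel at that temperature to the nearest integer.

M_in = 10⁶/3863 = 258.87; M_out = 258.87 + (+54) = 312.87.
T_out = 10⁶/312.87 = 3196.3 K → 3200 K; t = 32.
G = 99.47·ln 32 − 161.1 = 99.47·3.4657 − 161.1 = 183.637.
Rounded: 184.

184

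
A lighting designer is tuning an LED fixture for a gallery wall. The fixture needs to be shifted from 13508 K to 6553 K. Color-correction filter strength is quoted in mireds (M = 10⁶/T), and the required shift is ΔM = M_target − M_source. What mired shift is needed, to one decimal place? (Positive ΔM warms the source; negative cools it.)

+78.6 mireds

M_source = 10⁶/13508 = 74.030; M_target = 10⁶/6553 = 152.602.
ΔM = 152.602 − 74.030 = 78.572 → +78.6 mireds, a warming shift.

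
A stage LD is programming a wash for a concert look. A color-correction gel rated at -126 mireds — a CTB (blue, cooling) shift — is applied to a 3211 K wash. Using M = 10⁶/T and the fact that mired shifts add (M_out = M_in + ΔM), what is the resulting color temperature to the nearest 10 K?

5390 K

M_in = 10⁶/3211 = 311.43 mireds.
M_out = 311.43 + (-126) = 185.43 mireds.
T_out = 10⁶/185.43 = 5392.9 K → 5390 K.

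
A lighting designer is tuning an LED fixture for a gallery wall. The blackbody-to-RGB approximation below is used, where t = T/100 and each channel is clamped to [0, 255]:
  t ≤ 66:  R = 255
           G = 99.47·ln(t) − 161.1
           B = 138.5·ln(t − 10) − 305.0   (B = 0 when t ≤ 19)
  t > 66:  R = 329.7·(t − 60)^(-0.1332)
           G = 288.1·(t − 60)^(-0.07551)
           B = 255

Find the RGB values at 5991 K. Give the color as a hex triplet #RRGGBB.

t = 5991/100 = 59.91; the t ≤ 66 branch applies.
R = 255 by definition for t ≤ 66.
G = 99.47·ln 59.91 − 161.1 = 99.47·4.0928 − 161.1 = 246.015.
B = 138.5·ln(59.91 − 10) − 305.0 = 138.5·ln 49.91 − 305.0 = 138.5·3.9102 − 305.0 = 236.566.
Rounded: (255, 246, 237).
In hex: #FFF6ED.

#FFF6ED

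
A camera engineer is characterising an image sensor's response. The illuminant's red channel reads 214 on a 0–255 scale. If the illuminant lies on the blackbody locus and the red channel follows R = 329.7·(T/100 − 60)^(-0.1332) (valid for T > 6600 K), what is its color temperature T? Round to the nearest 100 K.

(t − 60)^(-0.1332) = 214/329.7 = 0.64907.
t − 60 = 0.64907^(1/-0.1332) = 0.64907^(-7.508) = 25.657, so t = 85.657.
T = 100·t = 8566 K → 8600 K to the nearest 100 K.

8600 K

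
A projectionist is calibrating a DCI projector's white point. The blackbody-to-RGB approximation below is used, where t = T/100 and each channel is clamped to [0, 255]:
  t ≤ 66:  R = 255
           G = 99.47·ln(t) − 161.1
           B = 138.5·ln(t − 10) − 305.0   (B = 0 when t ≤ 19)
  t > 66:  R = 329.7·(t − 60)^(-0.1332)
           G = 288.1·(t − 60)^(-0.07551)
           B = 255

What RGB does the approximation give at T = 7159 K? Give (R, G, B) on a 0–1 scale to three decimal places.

t = 7159/100 = 71.59; the t > 66 branch applies.
R = 329.7·(71.59 − 60)^(-0.1332) = 329.7·11.59^(-0.1332) = 329.7·0.72155 = 237.894.
G = 288.1·(71.59 − 60)^(-0.07551) = 288.1·11.59^(-0.07551) = 288.1·0.83110 = 239.439.
B = 255 by definition for t > 66.
Dividing each by 255: (0.9329, 0.9390, 1.0000) → (0.933, 0.939, 1.000).

(0.933, 0.939, 1.000)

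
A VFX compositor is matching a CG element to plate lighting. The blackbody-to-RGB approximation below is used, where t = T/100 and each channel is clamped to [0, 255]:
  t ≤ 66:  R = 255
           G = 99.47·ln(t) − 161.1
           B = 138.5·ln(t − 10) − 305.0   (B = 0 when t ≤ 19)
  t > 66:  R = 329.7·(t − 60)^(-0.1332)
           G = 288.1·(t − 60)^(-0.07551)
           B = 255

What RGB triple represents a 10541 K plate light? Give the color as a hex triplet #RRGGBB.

#C6D8FF

t = 10541/100 = 105.41; the t > 66 branch applies.
R = 329.7·(105.41 − 60)^(-0.1332) = 329.7·45.41^(-0.1332) = 329.7·0.60154 = 198.329.
G = 288.1·(105.41 − 60)^(-0.07551) = 288.1·45.41^(-0.07551) = 288.1·0.74967 = 215.979.
B = 255 by definition for t > 66.
Rounded: (198, 216, 255).
In hex: #C6D8FF.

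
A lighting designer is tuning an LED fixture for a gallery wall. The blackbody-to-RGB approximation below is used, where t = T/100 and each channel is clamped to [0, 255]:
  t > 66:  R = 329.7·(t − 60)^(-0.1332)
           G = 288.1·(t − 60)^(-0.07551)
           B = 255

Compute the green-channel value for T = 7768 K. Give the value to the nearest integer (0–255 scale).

232

t = 7768/100 = 77.68; the t > 66 branch applies.
G = 288.1·(77.68 − 60)^(-0.07551) = 288.1·17.68^(-0.07551) = 288.1·0.80501 = 231.924.
Rounded: 232.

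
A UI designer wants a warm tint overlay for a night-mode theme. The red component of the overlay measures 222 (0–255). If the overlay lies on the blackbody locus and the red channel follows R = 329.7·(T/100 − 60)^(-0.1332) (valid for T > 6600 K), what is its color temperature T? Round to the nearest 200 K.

8000 K

(t − 60)^(-0.1332) = 222/329.7 = 0.67334.
t − 60 = 0.67334^(1/-0.1332) = 0.67334^(-7.508) = 19.478, so t = 79.478.
T = 100·t = 7948 K → 8000 K to the nearest 200 K.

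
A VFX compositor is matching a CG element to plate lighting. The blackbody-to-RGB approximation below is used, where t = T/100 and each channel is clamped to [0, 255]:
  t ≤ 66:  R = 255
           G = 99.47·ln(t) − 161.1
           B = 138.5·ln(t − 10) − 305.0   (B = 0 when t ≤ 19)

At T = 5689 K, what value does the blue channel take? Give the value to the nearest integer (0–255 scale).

t = 5689/100 = 56.89; the t ≤ 66 branch applies.
B = 138.5·ln(56.89 − 10) − 305.0 = 138.5·ln 46.89 − 305.0 = 138.5·3.8478 − 305.0 = 227.921.
Rounded: 228.

228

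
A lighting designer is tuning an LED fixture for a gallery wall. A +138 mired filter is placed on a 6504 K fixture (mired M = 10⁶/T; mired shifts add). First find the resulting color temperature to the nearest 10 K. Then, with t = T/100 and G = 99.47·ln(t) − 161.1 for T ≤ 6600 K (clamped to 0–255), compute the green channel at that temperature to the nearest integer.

191

M_in = 10⁶/6504 = 153.75; M_out = 153.75 + (+138) = 291.75.
T_out = 10⁶/291.75 = 3427.6 K → 3430 K; t = 34.3.
G = 99.47·ln 34.3 − 161.1 = 99.47·3.5351 − 161.1 = 190.541.
Rounded: 191.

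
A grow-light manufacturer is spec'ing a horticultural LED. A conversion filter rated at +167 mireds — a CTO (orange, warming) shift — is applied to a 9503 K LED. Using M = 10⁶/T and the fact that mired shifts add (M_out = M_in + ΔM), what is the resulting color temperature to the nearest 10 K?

M_in = 10⁶/9503 = 105.23 mireds.
M_out = 105.23 + (+167) = 272.23 mireds.
T_out = 10⁶/272.23 = 3673.4 K → 3670 K.

3670 K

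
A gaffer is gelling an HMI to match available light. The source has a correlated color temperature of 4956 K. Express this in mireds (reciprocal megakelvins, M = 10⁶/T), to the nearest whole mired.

M = 10⁶ / 4956 = 201.776 → 202 mireds.

202 mireds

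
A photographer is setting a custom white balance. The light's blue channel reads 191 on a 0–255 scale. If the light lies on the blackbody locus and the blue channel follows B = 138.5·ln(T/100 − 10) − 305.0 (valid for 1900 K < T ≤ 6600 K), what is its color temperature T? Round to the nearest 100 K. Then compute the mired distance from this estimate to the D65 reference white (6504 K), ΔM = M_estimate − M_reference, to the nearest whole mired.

ln(t − 10) = (191 + 305.0) / 138.5 = 3.5812.
t − 10 = e^3.5812 = 35.918, so t = 45.918.
T = 100·t = 4592 K → 4600 K to the nearest 100 K.
M_estimate = 10⁶/4600 = 217.39; M_reference = 10⁶/6504 = 153.75.
ΔM = 217.39 − 153.75 = 63.64 → +64 mireds.

+64 mireds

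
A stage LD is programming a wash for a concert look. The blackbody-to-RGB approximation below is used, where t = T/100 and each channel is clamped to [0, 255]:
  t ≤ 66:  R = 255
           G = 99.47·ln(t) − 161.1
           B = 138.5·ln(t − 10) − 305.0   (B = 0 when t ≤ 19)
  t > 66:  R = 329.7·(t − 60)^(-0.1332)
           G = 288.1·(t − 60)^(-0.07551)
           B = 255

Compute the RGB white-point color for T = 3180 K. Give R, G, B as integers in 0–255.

R=255, G=183, B=122

t = 3180/100 = 31.8; the t ≤ 66 branch applies.
R = 255 by definition for t ≤ 66.
G = 99.47·ln 31.8 − 161.1 = 99.47·3.4595 − 161.1 = 183.013.
B = 138.5·ln(31.8 − 10) − 305.0 = 138.5·ln 21.8 − 305.0 = 138.5·3.0819 − 305.0 = 121.845.
Rounded: (255, 183, 122).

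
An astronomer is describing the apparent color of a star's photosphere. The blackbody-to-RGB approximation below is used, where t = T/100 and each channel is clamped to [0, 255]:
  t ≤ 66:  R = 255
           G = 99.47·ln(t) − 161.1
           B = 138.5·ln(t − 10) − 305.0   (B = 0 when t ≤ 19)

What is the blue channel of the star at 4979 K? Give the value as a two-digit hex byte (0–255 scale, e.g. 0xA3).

0xCD

t = 4979/100 = 49.79; the t ≤ 66 branch applies.
B = 138.5·ln(49.79 − 10) − 305.0 = 138.5·ln 39.79 − 305.0 = 138.5·3.6836 − 305.0 = 205.181.
Rounded: 205; in hex, 0xCD.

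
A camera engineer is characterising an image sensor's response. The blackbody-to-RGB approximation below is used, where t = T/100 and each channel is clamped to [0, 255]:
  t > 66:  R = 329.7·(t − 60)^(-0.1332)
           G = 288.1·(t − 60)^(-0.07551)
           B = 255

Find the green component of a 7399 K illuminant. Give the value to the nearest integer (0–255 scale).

t = 7399/100 = 73.99; the t > 66 branch applies.
G = 288.1·(73.99 − 60)^(-0.07551) = 288.1·13.99^(-0.07551) = 288.1·0.81937 = 236.060.
Rounded: 236.

236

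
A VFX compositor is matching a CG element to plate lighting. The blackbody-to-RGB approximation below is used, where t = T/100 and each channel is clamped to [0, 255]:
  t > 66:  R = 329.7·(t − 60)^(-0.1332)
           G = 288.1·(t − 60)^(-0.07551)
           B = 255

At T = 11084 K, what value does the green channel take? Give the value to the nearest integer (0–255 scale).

214

t = 11084/100 = 110.84; the t > 66 branch applies.
G = 288.1·(110.84 − 60)^(-0.07551) = 288.1·50.84^(-0.07551) = 288.1·0.74330 = 214.145.
Rounded: 214.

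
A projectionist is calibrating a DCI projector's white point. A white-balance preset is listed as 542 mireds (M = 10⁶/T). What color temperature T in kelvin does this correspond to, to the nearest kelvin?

T = 10⁶ / 542 = 1845.02 K → 1845 K.

1845 K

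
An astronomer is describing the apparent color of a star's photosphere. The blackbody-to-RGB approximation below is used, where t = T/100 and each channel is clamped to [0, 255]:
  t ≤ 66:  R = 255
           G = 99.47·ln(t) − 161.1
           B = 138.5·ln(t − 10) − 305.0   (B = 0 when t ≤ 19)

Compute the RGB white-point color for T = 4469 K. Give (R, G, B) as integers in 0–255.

t = 4469/100 = 44.69; the t ≤ 66 branch applies.
R = 255 by definition for t ≤ 66.
G = 99.47·ln 44.69 − 161.1 = 99.47·3.7997 − 161.1 = 216.861.
B = 138.5·ln(44.69 − 10) − 305.0 = 138.5·ln 34.69 − 305.0 = 138.5·3.5465 − 305.0 = 186.184.
Rounded: (255, 217, 186).

(255, 217, 186)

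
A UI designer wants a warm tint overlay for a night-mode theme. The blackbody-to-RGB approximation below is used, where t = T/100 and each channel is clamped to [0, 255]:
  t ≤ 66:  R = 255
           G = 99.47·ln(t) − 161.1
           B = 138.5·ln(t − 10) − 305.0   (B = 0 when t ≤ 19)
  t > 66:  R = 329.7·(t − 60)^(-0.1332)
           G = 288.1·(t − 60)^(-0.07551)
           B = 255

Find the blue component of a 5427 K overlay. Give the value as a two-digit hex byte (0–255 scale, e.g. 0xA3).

t = 5427/100 = 54.27; the t ≤ 66 branch applies.
B = 138.5·ln(54.27 − 10) − 305.0 = 138.5·ln 44.27 − 305.0 = 138.5·3.7903 − 305.0 = 219.958.
Rounded: 220; in hex, 0xDC.

0xDC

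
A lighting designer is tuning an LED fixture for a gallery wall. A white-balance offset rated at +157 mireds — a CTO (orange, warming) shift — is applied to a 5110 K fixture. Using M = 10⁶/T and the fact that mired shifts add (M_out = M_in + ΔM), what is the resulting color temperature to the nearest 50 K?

M_in = 10⁶/5110 = 195.69 mireds.
M_out = 195.69 + (+157) = 352.69 mireds.
T_out = 10⁶/352.69 = 2835.3 K → 2850 K.

2850 K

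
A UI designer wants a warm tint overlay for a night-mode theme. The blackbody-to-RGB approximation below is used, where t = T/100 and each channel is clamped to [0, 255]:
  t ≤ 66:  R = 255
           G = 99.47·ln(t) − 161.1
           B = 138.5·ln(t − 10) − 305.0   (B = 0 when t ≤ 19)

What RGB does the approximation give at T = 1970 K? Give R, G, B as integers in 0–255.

t = 1970/100 = 19.7; the t ≤ 66 branch applies.
R = 255 by definition for t ≤ 66.
G = 99.47·ln 19.7 − 161.1 = 99.47·2.9806 − 161.1 = 135.382.
B = 138.5·ln(19.7 − 10) − 305.0 = 138.5·ln 9.7 − 305.0 = 138.5·2.2721 − 305.0 = 9.689.
Rounded: (255, 135, 10).

R=255, G=135, B=10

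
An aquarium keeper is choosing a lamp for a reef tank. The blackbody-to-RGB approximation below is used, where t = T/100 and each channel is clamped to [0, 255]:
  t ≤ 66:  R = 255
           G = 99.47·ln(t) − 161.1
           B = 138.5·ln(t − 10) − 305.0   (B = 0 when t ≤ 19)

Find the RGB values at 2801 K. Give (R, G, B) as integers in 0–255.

t = 2801/100 = 28.01; the t ≤ 66 branch applies.
R = 255 by definition for t ≤ 66.
G = 99.47·ln 28.01 − 161.1 = 99.47·3.3326 − 161.1 = 170.390.
B = 138.5·ln(28.01 − 10) − 305.0 = 138.5·ln 18.01 − 305.0 = 138.5·2.8909 − 305.0 = 95.393.
Rounded: (255, 170, 95).

(255, 170, 95)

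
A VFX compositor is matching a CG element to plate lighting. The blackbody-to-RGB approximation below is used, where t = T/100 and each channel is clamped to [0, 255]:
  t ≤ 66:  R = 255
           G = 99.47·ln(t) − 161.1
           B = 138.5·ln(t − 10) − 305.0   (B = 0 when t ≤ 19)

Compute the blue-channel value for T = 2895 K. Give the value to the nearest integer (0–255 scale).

102

t = 2895/100 = 28.95; the t ≤ 66 branch applies.
B = 138.5·ln(28.95 − 10) − 305.0 = 138.5·ln 18.95 − 305.0 = 138.5·2.9418 − 305.0 = 102.440.
Rounded: 102.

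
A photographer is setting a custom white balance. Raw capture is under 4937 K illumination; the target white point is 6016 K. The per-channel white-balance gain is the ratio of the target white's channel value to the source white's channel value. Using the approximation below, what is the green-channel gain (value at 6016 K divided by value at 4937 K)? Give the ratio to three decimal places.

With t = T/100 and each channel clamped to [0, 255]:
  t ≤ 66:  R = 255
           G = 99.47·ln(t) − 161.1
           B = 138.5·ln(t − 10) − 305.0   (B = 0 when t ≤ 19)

1.087

At 4937 K (t = 49.37):
  G = 99.47·ln 49.37 − 161.1 = 99.47·3.8993 − 161.1 = 226.768.
At 6016 K (t = 60.16):
  G = 99.47·ln 60.16 − 161.1 = 99.47·4.0970 − 161.1 = 246.429.
Gain = 246.429 / 226.768 = 1.0867 → 1.087.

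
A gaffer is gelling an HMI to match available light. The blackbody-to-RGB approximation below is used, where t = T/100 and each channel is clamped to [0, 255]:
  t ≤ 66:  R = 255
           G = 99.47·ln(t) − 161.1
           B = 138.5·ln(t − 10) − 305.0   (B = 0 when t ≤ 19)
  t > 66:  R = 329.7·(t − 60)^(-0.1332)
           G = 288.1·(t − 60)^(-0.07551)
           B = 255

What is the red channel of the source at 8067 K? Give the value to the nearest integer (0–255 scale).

220

t = 8067/100 = 80.67; the t > 66 branch applies.
R = 329.7·(80.67 − 60)^(-0.1332) = 329.7·20.67^(-0.1332) = 329.7·0.66803 = 220.250.
Rounded: 220.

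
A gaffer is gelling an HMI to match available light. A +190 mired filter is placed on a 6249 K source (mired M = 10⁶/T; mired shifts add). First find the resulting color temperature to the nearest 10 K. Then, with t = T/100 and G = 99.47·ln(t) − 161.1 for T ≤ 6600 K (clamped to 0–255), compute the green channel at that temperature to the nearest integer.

M_in = 10⁶/6249 = 160.03; M_out = 160.03 + (+190) = 350.03.
T_out = 10⁶/350.03 = 2856.9 K → 2860 K; t = 28.6.
G = 99.47·ln 28.6 − 161.1 = 99.47·3.3534 − 161.1 = 172.463.
Rounded: 172.

172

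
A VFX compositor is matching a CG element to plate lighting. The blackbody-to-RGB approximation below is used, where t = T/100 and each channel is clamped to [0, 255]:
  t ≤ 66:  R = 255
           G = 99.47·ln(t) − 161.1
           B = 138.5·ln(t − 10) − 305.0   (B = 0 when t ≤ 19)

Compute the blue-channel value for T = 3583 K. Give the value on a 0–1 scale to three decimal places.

t = 3583/100 = 35.83; the t ≤ 66 branch applies.
B = 138.5·ln(35.83 − 10) − 305.0 = 138.5·ln 25.83 − 305.0 = 138.5·3.2515 − 305.0 = 145.338.
On a 0–1 scale: 145.338/255 = 0.5700 → 0.570.

0.570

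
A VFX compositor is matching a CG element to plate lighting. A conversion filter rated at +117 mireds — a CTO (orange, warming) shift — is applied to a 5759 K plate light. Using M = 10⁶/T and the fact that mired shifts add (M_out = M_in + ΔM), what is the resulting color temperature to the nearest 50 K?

3450 K

M_in = 10⁶/5759 = 173.64 mireds.
M_out = 173.64 + (+117) = 290.64 mireds.
T_out = 10⁶/290.64 = 3440.7 K → 3450 K.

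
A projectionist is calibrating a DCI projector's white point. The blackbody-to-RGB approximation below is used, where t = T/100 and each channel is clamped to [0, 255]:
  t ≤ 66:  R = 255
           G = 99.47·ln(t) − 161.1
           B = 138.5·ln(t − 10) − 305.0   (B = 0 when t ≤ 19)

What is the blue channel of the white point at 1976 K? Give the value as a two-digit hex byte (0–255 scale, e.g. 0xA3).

0x0B

t = 1976/100 = 19.76; the t ≤ 66 branch applies.
B = 138.5·ln(19.76 − 10) − 305.0 = 138.5·ln 9.76 − 305.0 = 138.5·2.2783 − 305.0 = 10.543.
Rounded: 11; in hex, 0x0B.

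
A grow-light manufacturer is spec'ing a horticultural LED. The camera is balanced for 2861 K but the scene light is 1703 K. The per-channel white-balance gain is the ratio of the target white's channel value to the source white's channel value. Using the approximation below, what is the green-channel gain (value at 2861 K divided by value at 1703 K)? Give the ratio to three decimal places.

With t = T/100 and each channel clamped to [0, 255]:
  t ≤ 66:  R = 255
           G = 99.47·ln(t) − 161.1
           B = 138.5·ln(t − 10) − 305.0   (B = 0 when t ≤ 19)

At 1703 K (t = 17.03):
  G = 99.47·ln 17.03 − 161.1 = 99.47·2.8350 − 161.1 = 120.895.
At 2861 K (t = 28.61):
  G = 99.47·ln 28.61 − 161.1 = 99.47·3.3538 − 161.1 = 172.498.
Gain = 172.498 / 120.895 = 1.4268 → 1.427.

1.427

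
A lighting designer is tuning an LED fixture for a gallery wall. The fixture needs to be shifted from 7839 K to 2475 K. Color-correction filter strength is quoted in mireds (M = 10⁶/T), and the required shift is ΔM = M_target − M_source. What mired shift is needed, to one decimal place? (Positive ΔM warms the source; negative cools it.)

+276.5 mireds

M_source = 10⁶/7839 = 127.567; M_target = 10⁶/2475 = 404.040.
ΔM = 404.040 − 127.567 = 276.473 → +276.5 mireds, a warming shift.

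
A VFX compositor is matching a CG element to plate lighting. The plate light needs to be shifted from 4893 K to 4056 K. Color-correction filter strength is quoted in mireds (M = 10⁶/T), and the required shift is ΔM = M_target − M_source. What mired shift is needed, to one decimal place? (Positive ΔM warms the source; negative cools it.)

M_source = 10⁶/4893 = 204.374; M_target = 10⁶/4056 = 246.548.
ΔM = 246.548 − 204.374 = 42.175 → +42.2 mireds, a warming shift.

+42.2 mireds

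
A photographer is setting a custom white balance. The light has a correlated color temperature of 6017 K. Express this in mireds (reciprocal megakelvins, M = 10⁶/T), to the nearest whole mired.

M = 10⁶ / 6017 = 166.196 → 166 mireds.

166 mireds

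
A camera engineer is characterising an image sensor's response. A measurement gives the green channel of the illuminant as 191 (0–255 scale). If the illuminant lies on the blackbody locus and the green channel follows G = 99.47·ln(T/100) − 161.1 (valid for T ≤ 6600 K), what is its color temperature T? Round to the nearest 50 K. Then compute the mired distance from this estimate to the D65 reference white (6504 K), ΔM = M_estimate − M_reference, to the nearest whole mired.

ln t = (191 + 161.1) / 99.47 = 3.5398.
t = e^3.5398 = 34.459.
T = 100·t = 3446 K → 3450 K to the nearest 50 K.
M_estimate = 10⁶/3450 = 289.86; M_reference = 10⁶/6504 = 153.75.
ΔM = 289.86 − 153.75 = 136.10 → +136 mireds.

+136 mireds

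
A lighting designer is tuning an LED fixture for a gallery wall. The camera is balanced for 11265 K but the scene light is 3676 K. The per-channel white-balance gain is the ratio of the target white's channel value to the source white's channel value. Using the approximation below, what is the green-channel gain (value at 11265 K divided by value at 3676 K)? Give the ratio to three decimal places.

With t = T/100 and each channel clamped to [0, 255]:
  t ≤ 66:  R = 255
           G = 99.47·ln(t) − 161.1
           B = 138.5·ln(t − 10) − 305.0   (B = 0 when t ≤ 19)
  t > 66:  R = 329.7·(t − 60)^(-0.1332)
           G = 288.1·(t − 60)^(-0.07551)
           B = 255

1.082

At 3676 K (t = 36.76):
  G = 99.47·ln 36.76 − 161.1 = 99.47·3.6044 − 161.1 = 197.431.
At 11265 K (t = 112.65):
  G = 288.1·(112.65 − 60)^(-0.07551) = 288.1·52.65^(-0.07551) = 288.1·0.74134 = 213.580.
Gain = 213.580 / 197.431 = 1.0818 → 1.082.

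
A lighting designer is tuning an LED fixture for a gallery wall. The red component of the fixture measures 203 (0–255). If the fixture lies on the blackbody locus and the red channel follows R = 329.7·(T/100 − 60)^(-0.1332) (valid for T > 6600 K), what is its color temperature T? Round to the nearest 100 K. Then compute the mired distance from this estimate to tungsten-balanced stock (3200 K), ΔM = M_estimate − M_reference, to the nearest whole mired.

(t − 60)^(-0.1332) = 203/329.7 = 0.61571.
t − 60 = 0.61571^(1/-0.1332) = 0.61571^(-7.508) = 38.129, so t = 98.129.
T = 100·t = 9813 K → 9800 K to the nearest 100 K.
M_estimate = 10⁶/9800 = 102.04; M_reference = 10⁶/3200 = 312.50.
ΔM = 102.04 − 312.50 = -210.46 → -210 mireds.

-210 mireds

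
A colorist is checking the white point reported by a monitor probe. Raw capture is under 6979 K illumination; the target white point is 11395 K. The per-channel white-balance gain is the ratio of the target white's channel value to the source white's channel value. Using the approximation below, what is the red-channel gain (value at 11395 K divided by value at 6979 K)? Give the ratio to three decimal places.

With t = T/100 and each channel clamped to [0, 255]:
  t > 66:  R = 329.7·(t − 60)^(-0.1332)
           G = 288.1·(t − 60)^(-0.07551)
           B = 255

At 6979 K (t = 69.79):
  R = 329.7·(69.79 − 60)^(-0.1332) = 329.7·9.79^(-0.1332) = 329.7·0.73795 = 243.303.
At 11395 K (t = 113.95):
  R = 329.7·(113.95 − 60)^(-0.1332) = 329.7·53.95^(-0.1332) = 329.7·0.58789 = 193.829.
Gain = 193.829 / 243.303 = 0.7967 → 0.797.

0.797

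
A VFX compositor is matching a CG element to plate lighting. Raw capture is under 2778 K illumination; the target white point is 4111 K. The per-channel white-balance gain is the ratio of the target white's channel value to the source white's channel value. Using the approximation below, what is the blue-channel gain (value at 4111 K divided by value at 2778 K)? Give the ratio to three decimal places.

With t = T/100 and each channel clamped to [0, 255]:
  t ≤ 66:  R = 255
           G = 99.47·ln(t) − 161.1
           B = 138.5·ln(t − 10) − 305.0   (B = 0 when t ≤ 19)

1.828

At 2778 K (t = 27.78):
  B = 138.5·ln(27.78 − 10) − 305.0 = 138.5·ln 17.78 − 305.0 = 138.5·2.8781 − 305.0 = 93.613.
At 4111 K (t = 41.11):
  B = 138.5·ln(41.11 − 10) − 305.0 = 138.5·ln 31.11 − 305.0 = 138.5·3.4375 − 305.0 = 171.098.
Gain = 171.098 / 93.613 = 1.8277 → 1.828.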